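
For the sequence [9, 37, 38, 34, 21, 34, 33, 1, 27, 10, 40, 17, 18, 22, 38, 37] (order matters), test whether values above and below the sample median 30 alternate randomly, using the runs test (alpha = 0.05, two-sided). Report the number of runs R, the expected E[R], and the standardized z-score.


Step 1: Compute median = 30; label A = above, B = below.
Labels in order: BAAABAABBBABBBAA  (n_A = 8, n_B = 8)
Step 2: Count runs R = 8.
Step 3: Under H0 (random ordering), E[R] = 2*n_A*n_B/(n_A+n_B) + 1 = 2*8*8/16 + 1 = 9.0000.
        Var[R] = 2*n_A*n_B*(2*n_A*n_B - n_A - n_B) / ((n_A+n_B)^2 * (n_A+n_B-1)) = 14336/3840 = 3.7333.
        SD[R] = 1.9322.
Step 4: Continuity-corrected z = (R + 0.5 - E[R]) / SD[R] = (8 + 0.5 - 9.0000) / 1.9322 = -0.2588.
Step 5: Two-sided p-value via normal approximation = 2*(1 - Phi(|z|)) = 0.795809.
Step 6: alpha = 0.05. fail to reject H0.

R = 8, z = -0.2588, p = 0.795809, fail to reject H0.


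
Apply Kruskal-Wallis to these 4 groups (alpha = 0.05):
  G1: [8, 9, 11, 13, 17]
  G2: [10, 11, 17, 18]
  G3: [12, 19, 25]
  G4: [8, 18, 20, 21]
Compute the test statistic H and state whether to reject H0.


Step 1: Combine all N = 16 observations and assign midranks.
sorted (value, group, rank): (8,G1,1.5), (8,G4,1.5), (9,G1,3), (10,G2,4), (11,G1,5.5), (11,G2,5.5), (12,G3,7), (13,G1,8), (17,G1,9.5), (17,G2,9.5), (18,G2,11.5), (18,G4,11.5), (19,G3,13), (20,G4,14), (21,G4,15), (25,G3,16)
Step 2: Sum ranks within each group.
R_1 = 27.5 (n_1 = 5)
R_2 = 30.5 (n_2 = 4)
R_3 = 36 (n_3 = 3)
R_4 = 42 (n_4 = 4)
Step 3: H = 12/(N(N+1)) * sum(R_i^2/n_i) - 3(N+1)
     = 12/(16*17) * (27.5^2/5 + 30.5^2/4 + 36^2/3 + 42^2/4) - 3*17
     = 0.044118 * 1256.81 - 51
     = 4.447610.
Step 4: Ties present; correction factor C = 1 - 24/(16^3 - 16) = 0.994118. Corrected H = 4.447610 / 0.994118 = 4.473928.
Step 5: Under H0, H ~ chi^2(3); p-value = 0.214628.
Step 6: alpha = 0.05. fail to reject H0.

H = 4.4739, df = 3, p = 0.214628, fail to reject H0.


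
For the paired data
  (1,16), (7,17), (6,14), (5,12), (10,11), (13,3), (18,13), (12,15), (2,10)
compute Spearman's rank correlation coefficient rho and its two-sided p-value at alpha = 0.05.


Step 1: Rank x and y separately (midranks; no ties here).
rank(x): 1->1, 7->5, 6->4, 5->3, 10->6, 13->8, 18->9, 12->7, 2->2
rank(y): 16->8, 17->9, 14->6, 12->4, 11->3, 3->1, 13->5, 15->7, 10->2
Step 2: d_i = R_x(i) - R_y(i); compute d_i^2.
  (1-8)^2=49, (5-9)^2=16, (4-6)^2=4, (3-4)^2=1, (6-3)^2=9, (8-1)^2=49, (9-5)^2=16, (7-7)^2=0, (2-2)^2=0
sum(d^2) = 144.
Step 3: rho = 1 - 6*144 / (9*(9^2 - 1)) = 1 - 864/720 = -0.200000.
Step 4: Under H0, t = rho * sqrt((n-2)/(1-rho^2)) = -0.5401 ~ t(7).
Step 5: Two-sided p-value from the t-distribution with 7 df = 0.605901.
Step 6: alpha = 0.05. fail to reject H0.

rho = -0.2000, p = 0.605901, fail to reject H0 at alpha = 0.05.


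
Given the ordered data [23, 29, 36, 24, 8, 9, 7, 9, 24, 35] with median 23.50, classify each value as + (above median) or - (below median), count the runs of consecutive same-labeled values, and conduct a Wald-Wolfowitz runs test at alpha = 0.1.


Step 1: Compute median = 23.50; label A = above, B = below.
Labels in order: BAAABBBBAA  (n_A = 5, n_B = 5)
Step 2: Count runs R = 4.
Step 3: Under H0 (random ordering), E[R] = 2*n_A*n_B/(n_A+n_B) + 1 = 2*5*5/10 + 1 = 6.0000.
        Var[R] = 2*n_A*n_B*(2*n_A*n_B - n_A - n_B) / ((n_A+n_B)^2 * (n_A+n_B-1)) = 2000/900 = 2.2222.
        SD[R] = 1.4907.
Step 4: Continuity-corrected z = (R + 0.5 - E[R]) / SD[R] = (4 + 0.5 - 6.0000) / 1.4907 = -1.0062.
Step 5: Two-sided p-value via normal approximation = 2*(1 - Phi(|z|)) = 0.314305.
Step 6: alpha = 0.1. fail to reject H0.

R = 4, z = -1.0062, p = 0.314305, fail to reject H0.


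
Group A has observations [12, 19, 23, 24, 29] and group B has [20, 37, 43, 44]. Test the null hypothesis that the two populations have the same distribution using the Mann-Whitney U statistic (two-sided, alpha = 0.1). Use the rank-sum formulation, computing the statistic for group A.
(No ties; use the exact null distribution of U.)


Step 1: Combine and sort all 9 observations; assign midranks.
sorted (value, group): (12,X), (19,X), (20,Y), (23,X), (24,X), (29,X), (37,Y), (43,Y), (44,Y)
ranks: 12->1, 19->2, 20->3, 23->4, 24->5, 29->6, 37->7, 43->8, 44->9
Step 2: Rank sum for X: R1 = 1 + 2 + 4 + 5 + 6 = 18.
Step 3: U_X = R1 - n1(n1+1)/2 = 18 - 5*6/2 = 18 - 15 = 3.
       U_Y = n1*n2 - U_X = 20 - 3 = 17.
Step 4: No ties, so the exact null distribution of U (based on enumerating the C(9,5) = 126 equally likely rank assignments) gives the two-sided p-value.
Step 5: p-value = 0.111111; compare to alpha = 0.1. fail to reject H0.

U_X = 3, p = 0.111111, fail to reject H0 at alpha = 0.1.


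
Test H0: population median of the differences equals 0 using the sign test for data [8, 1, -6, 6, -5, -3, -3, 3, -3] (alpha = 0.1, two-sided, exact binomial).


Step 1: Discard zero differences. Original n = 9; n_eff = number of nonzero differences = 9.
Nonzero differences (with sign): +8, +1, -6, +6, -5, -3, -3, +3, -3
Step 2: Count signs: positive = 4, negative = 5.
Step 3: Under H0: P(positive) = 0.5, so the number of positives S ~ Bin(9, 0.5).
Step 4: Two-sided exact p-value = sum of Bin(9,0.5) probabilities at or below the observed probability = 1.000000.
Step 5: alpha = 0.1. fail to reject H0.

n_eff = 9, pos = 4, neg = 5, p = 1.000000, fail to reject H0.


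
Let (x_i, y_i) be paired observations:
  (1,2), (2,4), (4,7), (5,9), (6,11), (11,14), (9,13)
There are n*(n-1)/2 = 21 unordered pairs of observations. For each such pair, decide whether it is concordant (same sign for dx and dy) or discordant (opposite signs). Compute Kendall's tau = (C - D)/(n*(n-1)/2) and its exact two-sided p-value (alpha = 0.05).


Step 1: Enumerate the 21 unordered pairs (i,j) with i<j and classify each by sign(x_j-x_i) * sign(y_j-y_i).
  (1,2):dx=+1,dy=+2->C; (1,3):dx=+3,dy=+5->C; (1,4):dx=+4,dy=+7->C; (1,5):dx=+5,dy=+9->C
  (1,6):dx=+10,dy=+12->C; (1,7):dx=+8,dy=+11->C; (2,3):dx=+2,dy=+3->C; (2,4):dx=+3,dy=+5->C
  (2,5):dx=+4,dy=+7->C; (2,6):dx=+9,dy=+10->C; (2,7):dx=+7,dy=+9->C; (3,4):dx=+1,dy=+2->C
  (3,5):dx=+2,dy=+4->C; (3,6):dx=+7,dy=+7->C; (3,7):dx=+5,dy=+6->C; (4,5):dx=+1,dy=+2->C
  (4,6):dx=+6,dy=+5->C; (4,7):dx=+4,dy=+4->C; (5,6):dx=+5,dy=+3->C; (5,7):dx=+3,dy=+2->C
  (6,7):dx=-2,dy=-1->C
Step 2: C = 21, D = 0, total pairs = 21.
Step 3: tau = (C - D)/(n(n-1)/2) = (21 - 0)/21 = 1.000000.
Step 4: Exact two-sided p-value (enumerate n! = 5040 permutations of y under H0): p = 0.000397.
Step 5: alpha = 0.05. reject H0.

tau_b = 1.0000 (C=21, D=0), p = 0.000397, reject H0.


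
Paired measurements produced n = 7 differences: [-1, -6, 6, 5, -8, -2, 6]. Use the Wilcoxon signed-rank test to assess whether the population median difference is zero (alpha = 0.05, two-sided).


Step 1: Drop any zero differences (none here) and take |d_i|.
|d| = [1, 6, 6, 5, 8, 2, 6]
Step 2: Midrank |d_i| (ties get averaged ranks).
ranks: |1|->1, |6|->5, |6|->5, |5|->3, |8|->7, |2|->2, |6|->5
Step 3: Attach original signs; sum ranks with positive sign and with negative sign.
W+ = 5 + 3 + 5 = 13
W- = 1 + 5 + 7 + 2 = 15
(Check: W+ + W- = 28 should equal n(n+1)/2 = 28.)
Step 4: Test statistic W = min(W+, W-) = 13.
Step 5: Ties in |d|, so use the tie-corrected normal approximation.
        E[W] = n(n+1)/4 = 7*8/4 = 14.
        Tie groups: |d|=6 (t=3); sum(t^3 - t) = 24.
        Var[W] = n(n+1)(2n+1)/24 - sum(t^3-t)/48 = 840/24 - 24/48 = 34.5.
        z = (W - E[W]) / sqrt(Var[W]) = (13 - 14) / 5.8737 = -0.1703.
        Two-sided p = 2*Phi(z) = 0.864813.
Step 6: alpha = 0.05. fail to reject H0.

W+ = 13, W- = 15, W = min = 13, p = 0.864813, fail to reject H0.


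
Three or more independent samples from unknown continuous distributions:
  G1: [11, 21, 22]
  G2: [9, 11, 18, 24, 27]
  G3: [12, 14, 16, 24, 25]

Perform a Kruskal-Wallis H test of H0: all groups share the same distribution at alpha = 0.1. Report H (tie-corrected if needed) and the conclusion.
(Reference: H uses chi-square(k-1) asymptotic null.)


Step 1: Combine all N = 13 observations and assign midranks.
sorted (value, group, rank): (9,G2,1), (11,G1,2.5), (11,G2,2.5), (12,G3,4), (14,G3,5), (16,G3,6), (18,G2,7), (21,G1,8), (22,G1,9), (24,G2,10.5), (24,G3,10.5), (25,G3,12), (27,G2,13)
Step 2: Sum ranks within each group.
R_1 = 19.5 (n_1 = 3)
R_2 = 34 (n_2 = 5)
R_3 = 37.5 (n_3 = 5)
Step 3: H = 12/(N(N+1)) * sum(R_i^2/n_i) - 3(N+1)
     = 12/(13*14) * (19.5^2/3 + 34^2/5 + 37.5^2/5) - 3*14
     = 0.065934 * 639.2 - 42
     = 0.145055.
Step 4: Ties present; correction factor C = 1 - 12/(13^3 - 13) = 0.994505. Corrected H = 0.145055 / 0.994505 = 0.145856.
Step 5: Under H0, H ~ chi^2(2); p-value = 0.929668.
Step 6: alpha = 0.1. fail to reject H0.

H = 0.1459, df = 2, p = 0.929668, fail to reject H0.


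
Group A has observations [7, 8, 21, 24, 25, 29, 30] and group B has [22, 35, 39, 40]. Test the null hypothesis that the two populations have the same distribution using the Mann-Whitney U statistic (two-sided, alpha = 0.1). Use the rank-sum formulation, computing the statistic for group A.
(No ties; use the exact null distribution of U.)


Step 1: Combine and sort all 11 observations; assign midranks.
sorted (value, group): (7,X), (8,X), (21,X), (22,Y), (24,X), (25,X), (29,X), (30,X), (35,Y), (39,Y), (40,Y)
ranks: 7->1, 8->2, 21->3, 22->4, 24->5, 25->6, 29->7, 30->8, 35->9, 39->10, 40->11
Step 2: Rank sum for X: R1 = 1 + 2 + 3 + 5 + 6 + 7 + 8 = 32.
Step 3: U_X = R1 - n1(n1+1)/2 = 32 - 7*8/2 = 32 - 28 = 4.
       U_Y = n1*n2 - U_X = 28 - 4 = 24.
Step 4: No ties, so the exact null distribution of U (based on enumerating the C(11,7) = 330 equally likely rank assignments) gives the two-sided p-value.
Step 5: p-value = 0.072727; compare to alpha = 0.1. reject H0.

U_X = 4, p = 0.072727, reject H0 at alpha = 0.1.


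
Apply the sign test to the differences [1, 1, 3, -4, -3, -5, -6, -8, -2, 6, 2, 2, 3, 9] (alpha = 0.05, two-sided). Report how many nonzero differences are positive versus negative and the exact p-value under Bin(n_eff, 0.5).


Step 1: Discard zero differences. Original n = 14; n_eff = number of nonzero differences = 14.
Nonzero differences (with sign): +1, +1, +3, -4, -3, -5, -6, -8, -2, +6, +2, +2, +3, +9
Step 2: Count signs: positive = 8, negative = 6.
Step 3: Under H0: P(positive) = 0.5, so the number of positives S ~ Bin(14, 0.5).
Step 4: Two-sided exact p-value = sum of Bin(14,0.5) probabilities at or below the observed probability = 0.790527.
Step 5: alpha = 0.05. fail to reject H0.

n_eff = 14, pos = 8, neg = 6, p = 0.790527, fail to reject H0.


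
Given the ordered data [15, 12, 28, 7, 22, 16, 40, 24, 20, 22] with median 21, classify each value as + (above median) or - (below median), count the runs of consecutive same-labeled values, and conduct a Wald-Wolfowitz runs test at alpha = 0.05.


Step 1: Compute median = 21; label A = above, B = below.
Labels in order: BBABABAABA  (n_A = 5, n_B = 5)
Step 2: Count runs R = 8.
Step 3: Under H0 (random ordering), E[R] = 2*n_A*n_B/(n_A+n_B) + 1 = 2*5*5/10 + 1 = 6.0000.
        Var[R] = 2*n_A*n_B*(2*n_A*n_B - n_A - n_B) / ((n_A+n_B)^2 * (n_A+n_B-1)) = 2000/900 = 2.2222.
        SD[R] = 1.4907.
Step 4: Continuity-corrected z = (R - 0.5 - E[R]) / SD[R] = (8 - 0.5 - 6.0000) / 1.4907 = 1.0062.
Step 5: Two-sided p-value via normal approximation = 2*(1 - Phi(|z|)) = 0.314305.
Step 6: alpha = 0.05. fail to reject H0.

R = 8, z = 1.0062, p = 0.314305, fail to reject H0.


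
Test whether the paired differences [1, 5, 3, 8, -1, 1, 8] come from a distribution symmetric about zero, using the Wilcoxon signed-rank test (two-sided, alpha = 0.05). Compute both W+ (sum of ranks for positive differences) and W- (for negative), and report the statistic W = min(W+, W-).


Step 1: Drop any zero differences (none here) and take |d_i|.
|d| = [1, 5, 3, 8, 1, 1, 8]
Step 2: Midrank |d_i| (ties get averaged ranks).
ranks: |1|->2, |5|->5, |3|->4, |8|->6.5, |1|->2, |1|->2, |8|->6.5
Step 3: Attach original signs; sum ranks with positive sign and with negative sign.
W+ = 2 + 5 + 4 + 6.5 + 2 + 6.5 = 26
W- = 2 = 2
(Check: W+ + W- = 28 should equal n(n+1)/2 = 28.)
Step 4: Test statistic W = min(W+, W-) = 2.
Step 5: Ties in |d|, so use the tie-corrected normal approximation.
        E[W] = n(n+1)/4 = 7*8/4 = 14.
        Tie groups: |d|=1 (t=3), |d|=8 (t=2); sum(t^3 - t) = 30.
        Var[W] = n(n+1)(2n+1)/24 - sum(t^3-t)/48 = 840/24 - 30/48 = 34.375.
        z = (W - E[W]) / sqrt(Var[W]) = (2 - 14) / 5.8630 = -2.0467.
        Two-sided p = 2*Phi(z) = 0.040685.
Step 6: alpha = 0.05. reject H0.

W+ = 26, W- = 2, W = min = 2, p = 0.040685, reject H0.


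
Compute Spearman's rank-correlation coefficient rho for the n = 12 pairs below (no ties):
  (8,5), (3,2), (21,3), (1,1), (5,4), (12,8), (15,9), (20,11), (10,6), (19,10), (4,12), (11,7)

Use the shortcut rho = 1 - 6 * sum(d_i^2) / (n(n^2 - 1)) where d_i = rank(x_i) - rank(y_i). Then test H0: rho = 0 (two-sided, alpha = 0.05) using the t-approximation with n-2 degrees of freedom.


Step 1: Rank x and y separately (midranks; no ties here).
rank(x): 8->5, 3->2, 21->12, 1->1, 5->4, 12->8, 15->9, 20->11, 10->6, 19->10, 4->3, 11->7
rank(y): 5->5, 2->2, 3->3, 1->1, 4->4, 8->8, 9->9, 11->11, 6->6, 10->10, 12->12, 7->7
Step 2: d_i = R_x(i) - R_y(i); compute d_i^2.
  (5-5)^2=0, (2-2)^2=0, (12-3)^2=81, (1-1)^2=0, (4-4)^2=0, (8-8)^2=0, (9-9)^2=0, (11-11)^2=0, (6-6)^2=0, (10-10)^2=0, (3-12)^2=81, (7-7)^2=0
sum(d^2) = 162.
Step 3: rho = 1 - 6*162 / (12*(12^2 - 1)) = 1 - 972/1716 = 0.433566.
Step 4: Under H0, t = rho * sqrt((n-2)/(1-rho^2)) = 1.5215 ~ t(10).
Step 5: Two-sided p-value from the t-distribution with 10 df = 0.159106.
Step 6: alpha = 0.05. fail to reject H0.

rho = 0.4336, p = 0.159106, fail to reject H0 at alpha = 0.05.


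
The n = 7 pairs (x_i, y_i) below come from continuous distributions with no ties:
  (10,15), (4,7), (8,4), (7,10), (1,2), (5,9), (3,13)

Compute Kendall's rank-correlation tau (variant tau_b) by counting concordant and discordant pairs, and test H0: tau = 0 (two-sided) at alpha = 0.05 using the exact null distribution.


Step 1: Enumerate the 21 unordered pairs (i,j) with i<j and classify each by sign(x_j-x_i) * sign(y_j-y_i).
  (1,2):dx=-6,dy=-8->C; (1,3):dx=-2,dy=-11->C; (1,4):dx=-3,dy=-5->C; (1,5):dx=-9,dy=-13->C
  (1,6):dx=-5,dy=-6->C; (1,7):dx=-7,dy=-2->C; (2,3):dx=+4,dy=-3->D; (2,4):dx=+3,dy=+3->C
  (2,5):dx=-3,dy=-5->C; (2,6):dx=+1,dy=+2->C; (2,7):dx=-1,dy=+6->D; (3,4):dx=-1,dy=+6->D
  (3,5):dx=-7,dy=-2->C; (3,6):dx=-3,dy=+5->D; (3,7):dx=-5,dy=+9->D; (4,5):dx=-6,dy=-8->C
  (4,6):dx=-2,dy=-1->C; (4,7):dx=-4,dy=+3->D; (5,6):dx=+4,dy=+7->C; (5,7):dx=+2,dy=+11->C
  (6,7):dx=-2,dy=+4->D
Step 2: C = 14, D = 7, total pairs = 21.
Step 3: tau = (C - D)/(n(n-1)/2) = (14 - 7)/21 = 0.333333.
Step 4: Exact two-sided p-value (enumerate n! = 5040 permutations of y under H0): p = 0.381349.
Step 5: alpha = 0.05. fail to reject H0.

tau_b = 0.3333 (C=14, D=7), p = 0.381349, fail to reject H0.


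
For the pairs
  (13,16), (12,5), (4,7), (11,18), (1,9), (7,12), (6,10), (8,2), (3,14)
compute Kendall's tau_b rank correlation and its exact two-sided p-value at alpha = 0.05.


Step 1: Enumerate the 36 unordered pairs (i,j) with i<j and classify each by sign(x_j-x_i) * sign(y_j-y_i).
  (1,2):dx=-1,dy=-11->C; (1,3):dx=-9,dy=-9->C; (1,4):dx=-2,dy=+2->D; (1,5):dx=-12,dy=-7->C
  (1,6):dx=-6,dy=-4->C; (1,7):dx=-7,dy=-6->C; (1,8):dx=-5,dy=-14->C; (1,9):dx=-10,dy=-2->C
  (2,3):dx=-8,dy=+2->D; (2,4):dx=-1,dy=+13->D; (2,5):dx=-11,dy=+4->D; (2,6):dx=-5,dy=+7->D
  (2,7):dx=-6,dy=+5->D; (2,8):dx=-4,dy=-3->C; (2,9):dx=-9,dy=+9->D; (3,4):dx=+7,dy=+11->C
  (3,5):dx=-3,dy=+2->D; (3,6):dx=+3,dy=+5->C; (3,7):dx=+2,dy=+3->C; (3,8):dx=+4,dy=-5->D
  (3,9):dx=-1,dy=+7->D; (4,5):dx=-10,dy=-9->C; (4,6):dx=-4,dy=-6->C; (4,7):dx=-5,dy=-8->C
  (4,8):dx=-3,dy=-16->C; (4,9):dx=-8,dy=-4->C; (5,6):dx=+6,dy=+3->C; (5,7):dx=+5,dy=+1->C
  (5,8):dx=+7,dy=-7->D; (5,9):dx=+2,dy=+5->C; (6,7):dx=-1,dy=-2->C; (6,8):dx=+1,dy=-10->D
  (6,9):dx=-4,dy=+2->D; (7,8):dx=+2,dy=-8->D; (7,9):dx=-3,dy=+4->D; (8,9):dx=-5,dy=+12->D
Step 2: C = 20, D = 16, total pairs = 36.
Step 3: tau = (C - D)/(n(n-1)/2) = (20 - 16)/36 = 0.111111.
Step 4: Exact two-sided p-value (enumerate n! = 362880 permutations of y under H0): p = 0.761414.
Step 5: alpha = 0.05. fail to reject H0.

tau_b = 0.1111 (C=20, D=16), p = 0.761414, fail to reject H0.


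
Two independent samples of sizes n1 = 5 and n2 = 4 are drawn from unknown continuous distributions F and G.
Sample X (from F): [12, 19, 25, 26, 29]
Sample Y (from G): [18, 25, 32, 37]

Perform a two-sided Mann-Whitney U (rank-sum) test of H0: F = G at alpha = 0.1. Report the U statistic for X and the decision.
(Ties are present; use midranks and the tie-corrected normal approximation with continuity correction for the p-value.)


Step 1: Combine and sort all 9 observations; assign midranks.
sorted (value, group): (12,X), (18,Y), (19,X), (25,X), (25,Y), (26,X), (29,X), (32,Y), (37,Y)
ranks: 12->1, 18->2, 19->3, 25->4.5, 25->4.5, 26->6, 29->7, 32->8, 37->9
Step 2: Rank sum for X: R1 = 1 + 3 + 4.5 + 6 + 7 = 21.5.
Step 3: U_X = R1 - n1(n1+1)/2 = 21.5 - 5*6/2 = 21.5 - 15 = 6.5.
       U_Y = n1*n2 - U_X = 20 - 6.5 = 13.5.
Step 4: Ties are present, so use the tie-corrected normal approximation (with continuity correction) for the p-value.
Step 5: p-value = 0.460558; compare to alpha = 0.1. fail to reject H0.

U_X = 6.5, p = 0.460558, fail to reject H0 at alpha = 0.1.


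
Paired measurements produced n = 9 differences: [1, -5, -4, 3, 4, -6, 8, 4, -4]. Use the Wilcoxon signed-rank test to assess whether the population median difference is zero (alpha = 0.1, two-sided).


Step 1: Drop any zero differences (none here) and take |d_i|.
|d| = [1, 5, 4, 3, 4, 6, 8, 4, 4]
Step 2: Midrank |d_i| (ties get averaged ranks).
ranks: |1|->1, |5|->7, |4|->4.5, |3|->2, |4|->4.5, |6|->8, |8|->9, |4|->4.5, |4|->4.5
Step 3: Attach original signs; sum ranks with positive sign and with negative sign.
W+ = 1 + 2 + 4.5 + 9 + 4.5 = 21
W- = 7 + 4.5 + 8 + 4.5 = 24
(Check: W+ + W- = 45 should equal n(n+1)/2 = 45.)
Step 4: Test statistic W = min(W+, W-) = 21.
Step 5: Ties in |d|, so use the tie-corrected normal approximation.
        E[W] = n(n+1)/4 = 9*10/4 = 22.5.
        Tie groups: |d|=4 (t=4); sum(t^3 - t) = 60.
        Var[W] = n(n+1)(2n+1)/24 - sum(t^3-t)/48 = 1710/24 - 60/48 = 70.
        z = (W - E[W]) / sqrt(Var[W]) = (21 - 22.5) / 8.3666 = -0.1793.
        Two-sided p = 2*Phi(z) = 0.857714.
Step 6: alpha = 0.1. fail to reject H0.

W+ = 21, W- = 24, W = min = 21, p = 0.857714, fail to reject H0.


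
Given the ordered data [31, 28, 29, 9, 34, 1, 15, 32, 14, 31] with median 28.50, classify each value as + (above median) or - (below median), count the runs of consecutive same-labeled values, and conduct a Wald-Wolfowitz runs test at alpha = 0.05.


Step 1: Compute median = 28.50; label A = above, B = below.
Labels in order: ABABABBABA  (n_A = 5, n_B = 5)
Step 2: Count runs R = 9.
Step 3: Under H0 (random ordering), E[R] = 2*n_A*n_B/(n_A+n_B) + 1 = 2*5*5/10 + 1 = 6.0000.
        Var[R] = 2*n_A*n_B*(2*n_A*n_B - n_A - n_B) / ((n_A+n_B)^2 * (n_A+n_B-1)) = 2000/900 = 2.2222.
        SD[R] = 1.4907.
Step 4: Continuity-corrected z = (R - 0.5 - E[R]) / SD[R] = (9 - 0.5 - 6.0000) / 1.4907 = 1.6771.
Step 5: Two-sided p-value via normal approximation = 2*(1 - Phi(|z|)) = 0.093533.
Step 6: alpha = 0.05. fail to reject H0.

R = 9, z = 1.6771, p = 0.093533, fail to reject H0.


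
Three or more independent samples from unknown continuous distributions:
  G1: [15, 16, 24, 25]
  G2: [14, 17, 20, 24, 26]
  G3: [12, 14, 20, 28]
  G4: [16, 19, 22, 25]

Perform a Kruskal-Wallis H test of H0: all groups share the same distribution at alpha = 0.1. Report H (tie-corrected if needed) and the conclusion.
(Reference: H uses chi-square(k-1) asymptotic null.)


Step 1: Combine all N = 17 observations and assign midranks.
sorted (value, group, rank): (12,G3,1), (14,G2,2.5), (14,G3,2.5), (15,G1,4), (16,G1,5.5), (16,G4,5.5), (17,G2,7), (19,G4,8), (20,G2,9.5), (20,G3,9.5), (22,G4,11), (24,G1,12.5), (24,G2,12.5), (25,G1,14.5), (25,G4,14.5), (26,G2,16), (28,G3,17)
Step 2: Sum ranks within each group.
R_1 = 36.5 (n_1 = 4)
R_2 = 47.5 (n_2 = 5)
R_3 = 30 (n_3 = 4)
R_4 = 39 (n_4 = 4)
Step 3: H = 12/(N(N+1)) * sum(R_i^2/n_i) - 3(N+1)
     = 12/(17*18) * (36.5^2/4 + 47.5^2/5 + 30^2/4 + 39^2/4) - 3*18
     = 0.039216 * 1389.56 - 54
     = 0.492647.
Step 4: Ties present; correction factor C = 1 - 30/(17^3 - 17) = 0.993873. Corrected H = 0.492647 / 0.993873 = 0.495684.
Step 5: Under H0, H ~ chi^2(3); p-value = 0.919839.
Step 6: alpha = 0.1. fail to reject H0.

H = 0.4957, df = 3, p = 0.919839, fail to reject H0.


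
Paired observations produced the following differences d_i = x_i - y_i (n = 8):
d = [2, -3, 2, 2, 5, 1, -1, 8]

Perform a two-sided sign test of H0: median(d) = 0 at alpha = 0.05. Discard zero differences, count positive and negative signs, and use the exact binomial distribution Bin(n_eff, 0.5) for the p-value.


Step 1: Discard zero differences. Original n = 8; n_eff = number of nonzero differences = 8.
Nonzero differences (with sign): +2, -3, +2, +2, +5, +1, -1, +8
Step 2: Count signs: positive = 6, negative = 2.
Step 3: Under H0: P(positive) = 0.5, so the number of positives S ~ Bin(8, 0.5).
Step 4: Two-sided exact p-value = sum of Bin(8,0.5) probabilities at or below the observed probability = 0.289062.
Step 5: alpha = 0.05. fail to reject H0.

n_eff = 8, pos = 6, neg = 2, p = 0.289062, fail to reject H0.


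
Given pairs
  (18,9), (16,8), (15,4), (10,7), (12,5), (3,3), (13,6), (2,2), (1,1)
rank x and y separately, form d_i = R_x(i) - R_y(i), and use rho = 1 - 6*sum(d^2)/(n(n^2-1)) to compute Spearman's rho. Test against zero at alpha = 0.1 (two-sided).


Step 1: Rank x and y separately (midranks; no ties here).
rank(x): 18->9, 16->8, 15->7, 10->4, 12->5, 3->3, 13->6, 2->2, 1->1
rank(y): 9->9, 8->8, 4->4, 7->7, 5->5, 3->3, 6->6, 2->2, 1->1
Step 2: d_i = R_x(i) - R_y(i); compute d_i^2.
  (9-9)^2=0, (8-8)^2=0, (7-4)^2=9, (4-7)^2=9, (5-5)^2=0, (3-3)^2=0, (6-6)^2=0, (2-2)^2=0, (1-1)^2=0
sum(d^2) = 18.
Step 3: rho = 1 - 6*18 / (9*(9^2 - 1)) = 1 - 108/720 = 0.850000.
Step 4: Under H0, t = rho * sqrt((n-2)/(1-rho^2)) = 4.2691 ~ t(7).
Step 5: Two-sided p-value from the t-distribution with 7 df = 0.003705.
Step 6: alpha = 0.1. reject H0.

rho = 0.8500, p = 0.003705, reject H0 at alpha = 0.1.


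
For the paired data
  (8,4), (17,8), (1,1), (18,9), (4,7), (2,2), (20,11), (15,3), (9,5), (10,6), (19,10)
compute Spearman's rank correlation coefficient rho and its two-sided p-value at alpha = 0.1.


Step 1: Rank x and y separately (midranks; no ties here).
rank(x): 8->4, 17->8, 1->1, 18->9, 4->3, 2->2, 20->11, 15->7, 9->5, 10->6, 19->10
rank(y): 4->4, 8->8, 1->1, 9->9, 7->7, 2->2, 11->11, 3->3, 5->5, 6->6, 10->10
Step 2: d_i = R_x(i) - R_y(i); compute d_i^2.
  (4-4)^2=0, (8-8)^2=0, (1-1)^2=0, (9-9)^2=0, (3-7)^2=16, (2-2)^2=0, (11-11)^2=0, (7-3)^2=16, (5-5)^2=0, (6-6)^2=0, (10-10)^2=0
sum(d^2) = 32.
Step 3: rho = 1 - 6*32 / (11*(11^2 - 1)) = 1 - 192/1320 = 0.854545.
Step 4: Under H0, t = rho * sqrt((n-2)/(1-rho^2)) = 4.9360 ~ t(9).
Step 5: Two-sided p-value from the t-distribution with 9 df = 0.000807.
Step 6: alpha = 0.1. reject H0.

rho = 0.8545, p = 0.000807, reject H0 at alpha = 0.1.


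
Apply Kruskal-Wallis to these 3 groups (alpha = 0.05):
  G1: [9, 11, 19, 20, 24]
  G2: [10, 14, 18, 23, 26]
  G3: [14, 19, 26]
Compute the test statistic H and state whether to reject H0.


Step 1: Combine all N = 13 observations and assign midranks.
sorted (value, group, rank): (9,G1,1), (10,G2,2), (11,G1,3), (14,G2,4.5), (14,G3,4.5), (18,G2,6), (19,G1,7.5), (19,G3,7.5), (20,G1,9), (23,G2,10), (24,G1,11), (26,G2,12.5), (26,G3,12.5)
Step 2: Sum ranks within each group.
R_1 = 31.5 (n_1 = 5)
R_2 = 35 (n_2 = 5)
R_3 = 24.5 (n_3 = 3)
Step 3: H = 12/(N(N+1)) * sum(R_i^2/n_i) - 3(N+1)
     = 12/(13*14) * (31.5^2/5 + 35^2/5 + 24.5^2/3) - 3*14
     = 0.065934 * 643.533 - 42
     = 0.430769.
Step 4: Ties present; correction factor C = 1 - 18/(13^3 - 13) = 0.991758. Corrected H = 0.430769 / 0.991758 = 0.434349.
Step 5: Under H0, H ~ chi^2(2); p-value = 0.804790.
Step 6: alpha = 0.05. fail to reject H0.

H = 0.4343, df = 2, p = 0.804790, fail to reject H0.


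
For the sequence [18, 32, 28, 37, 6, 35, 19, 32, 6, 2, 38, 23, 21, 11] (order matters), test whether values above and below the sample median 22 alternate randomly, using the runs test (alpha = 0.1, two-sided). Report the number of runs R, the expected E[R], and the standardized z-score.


Step 1: Compute median = 22; label A = above, B = below.
Labels in order: BAAABABABBAABB  (n_A = 7, n_B = 7)
Step 2: Count runs R = 9.
Step 3: Under H0 (random ordering), E[R] = 2*n_A*n_B/(n_A+n_B) + 1 = 2*7*7/14 + 1 = 8.0000.
        Var[R] = 2*n_A*n_B*(2*n_A*n_B - n_A - n_B) / ((n_A+n_B)^2 * (n_A+n_B-1)) = 8232/2548 = 3.2308.
        SD[R] = 1.7974.
Step 4: Continuity-corrected z = (R - 0.5 - E[R]) / SD[R] = (9 - 0.5 - 8.0000) / 1.7974 = 0.2782.
Step 5: Two-sided p-value via normal approximation = 2*(1 - Phi(|z|)) = 0.780879.
Step 6: alpha = 0.1. fail to reject H0.

R = 9, z = 0.2782, p = 0.780879, fail to reject H0.


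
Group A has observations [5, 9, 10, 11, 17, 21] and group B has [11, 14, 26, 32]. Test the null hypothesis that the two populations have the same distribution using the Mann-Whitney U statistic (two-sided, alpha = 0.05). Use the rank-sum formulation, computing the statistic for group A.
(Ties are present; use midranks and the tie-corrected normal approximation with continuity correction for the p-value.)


Step 1: Combine and sort all 10 observations; assign midranks.
sorted (value, group): (5,X), (9,X), (10,X), (11,X), (11,Y), (14,Y), (17,X), (21,X), (26,Y), (32,Y)
ranks: 5->1, 9->2, 10->3, 11->4.5, 11->4.5, 14->6, 17->7, 21->8, 26->9, 32->10
Step 2: Rank sum for X: R1 = 1 + 2 + 3 + 4.5 + 7 + 8 = 25.5.
Step 3: U_X = R1 - n1(n1+1)/2 = 25.5 - 6*7/2 = 25.5 - 21 = 4.5.
       U_Y = n1*n2 - U_X = 24 - 4.5 = 19.5.
Step 4: Ties are present, so use the tie-corrected normal approximation (with continuity correction) for the p-value.
Step 5: p-value = 0.134407; compare to alpha = 0.05. fail to reject H0.

U_X = 4.5, p = 0.134407, fail to reject H0 at alpha = 0.05.


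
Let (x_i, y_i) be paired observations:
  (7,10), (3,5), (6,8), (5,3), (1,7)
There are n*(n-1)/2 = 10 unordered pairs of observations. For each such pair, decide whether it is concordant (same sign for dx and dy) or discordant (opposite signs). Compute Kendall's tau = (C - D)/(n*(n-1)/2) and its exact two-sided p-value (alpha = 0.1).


Step 1: Enumerate the 10 unordered pairs (i,j) with i<j and classify each by sign(x_j-x_i) * sign(y_j-y_i).
  (1,2):dx=-4,dy=-5->C; (1,3):dx=-1,dy=-2->C; (1,4):dx=-2,dy=-7->C; (1,5):dx=-6,dy=-3->C
  (2,3):dx=+3,dy=+3->C; (2,4):dx=+2,dy=-2->D; (2,5):dx=-2,dy=+2->D; (3,4):dx=-1,dy=-5->C
  (3,5):dx=-5,dy=-1->C; (4,5):dx=-4,dy=+4->D
Step 2: C = 7, D = 3, total pairs = 10.
Step 3: tau = (C - D)/(n(n-1)/2) = (7 - 3)/10 = 0.400000.
Step 4: Exact two-sided p-value (enumerate n! = 120 permutations of y under H0): p = 0.483333.
Step 5: alpha = 0.1. fail to reject H0.

tau_b = 0.4000 (C=7, D=3), p = 0.483333, fail to reject H0.


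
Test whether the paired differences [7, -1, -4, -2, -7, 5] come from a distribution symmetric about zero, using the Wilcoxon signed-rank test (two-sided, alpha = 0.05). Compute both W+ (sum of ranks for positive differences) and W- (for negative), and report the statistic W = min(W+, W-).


Step 1: Drop any zero differences (none here) and take |d_i|.
|d| = [7, 1, 4, 2, 7, 5]
Step 2: Midrank |d_i| (ties get averaged ranks).
ranks: |7|->5.5, |1|->1, |4|->3, |2|->2, |7|->5.5, |5|->4
Step 3: Attach original signs; sum ranks with positive sign and with negative sign.
W+ = 5.5 + 4 = 9.5
W- = 1 + 3 + 2 + 5.5 = 11.5
(Check: W+ + W- = 21 should equal n(n+1)/2 = 21.)
Step 4: Test statistic W = min(W+, W-) = 9.5.
Step 5: Ties in |d|, so use the tie-corrected normal approximation.
        E[W] = n(n+1)/4 = 6*7/4 = 10.5.
        Tie groups: |d|=7 (t=2); sum(t^3 - t) = 6.
        Var[W] = n(n+1)(2n+1)/24 - sum(t^3-t)/48 = 546/24 - 6/48 = 22.625.
        z = (W - E[W]) / sqrt(Var[W]) = (9.5 - 10.5) / 4.7566 = -0.2102.
        Two-sided p = 2*Phi(z) = 0.833484.
Step 6: alpha = 0.05. fail to reject H0.

W+ = 9.5, W- = 11.5, W = min = 9.5, p = 0.833484, fail to reject H0.


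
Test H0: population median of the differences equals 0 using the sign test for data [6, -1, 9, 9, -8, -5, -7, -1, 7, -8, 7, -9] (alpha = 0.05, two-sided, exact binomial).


Step 1: Discard zero differences. Original n = 12; n_eff = number of nonzero differences = 12.
Nonzero differences (with sign): +6, -1, +9, +9, -8, -5, -7, -1, +7, -8, +7, -9
Step 2: Count signs: positive = 5, negative = 7.
Step 3: Under H0: P(positive) = 0.5, so the number of positives S ~ Bin(12, 0.5).
Step 4: Two-sided exact p-value = sum of Bin(12,0.5) probabilities at or below the observed probability = 0.774414.
Step 5: alpha = 0.05. fail to reject H0.

n_eff = 12, pos = 5, neg = 7, p = 0.774414, fail to reject H0.


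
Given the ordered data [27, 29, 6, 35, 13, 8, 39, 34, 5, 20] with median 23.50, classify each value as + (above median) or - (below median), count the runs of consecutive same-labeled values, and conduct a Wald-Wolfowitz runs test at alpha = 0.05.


Step 1: Compute median = 23.50; label A = above, B = below.
Labels in order: AABABBAABB  (n_A = 5, n_B = 5)
Step 2: Count runs R = 6.
Step 3: Under H0 (random ordering), E[R] = 2*n_A*n_B/(n_A+n_B) + 1 = 2*5*5/10 + 1 = 6.0000.
        Var[R] = 2*n_A*n_B*(2*n_A*n_B - n_A - n_B) / ((n_A+n_B)^2 * (n_A+n_B-1)) = 2000/900 = 2.2222.
        SD[R] = 1.4907.
Step 4: R = E[R], so z = 0 with no continuity correction.
Step 5: Two-sided p-value via normal approximation = 2*(1 - Phi(|z|)) = 1.000000.
Step 6: alpha = 0.05. fail to reject H0.

R = 6, z = 0.0000, p = 1.000000, fail to reject H0.


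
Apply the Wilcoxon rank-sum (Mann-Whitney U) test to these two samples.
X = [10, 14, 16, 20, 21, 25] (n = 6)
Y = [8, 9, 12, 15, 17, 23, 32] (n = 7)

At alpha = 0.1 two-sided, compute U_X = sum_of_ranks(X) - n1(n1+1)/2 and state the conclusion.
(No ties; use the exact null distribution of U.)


Step 1: Combine and sort all 13 observations; assign midranks.
sorted (value, group): (8,Y), (9,Y), (10,X), (12,Y), (14,X), (15,Y), (16,X), (17,Y), (20,X), (21,X), (23,Y), (25,X), (32,Y)
ranks: 8->1, 9->2, 10->3, 12->4, 14->5, 15->6, 16->7, 17->8, 20->9, 21->10, 23->11, 25->12, 32->13
Step 2: Rank sum for X: R1 = 3 + 5 + 7 + 9 + 10 + 12 = 46.
Step 3: U_X = R1 - n1(n1+1)/2 = 46 - 6*7/2 = 46 - 21 = 25.
       U_Y = n1*n2 - U_X = 42 - 25 = 17.
Step 4: No ties, so the exact null distribution of U (based on enumerating the C(13,6) = 1716 equally likely rank assignments) gives the two-sided p-value.
Step 5: p-value = 0.628205; compare to alpha = 0.1. fail to reject H0.

U_X = 25, p = 0.628205, fail to reject H0 at alpha = 0.1.


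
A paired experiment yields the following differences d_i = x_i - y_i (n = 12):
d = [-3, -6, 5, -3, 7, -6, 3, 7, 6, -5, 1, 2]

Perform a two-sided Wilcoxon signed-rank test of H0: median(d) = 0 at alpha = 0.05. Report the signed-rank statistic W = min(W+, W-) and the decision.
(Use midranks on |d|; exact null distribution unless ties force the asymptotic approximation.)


Step 1: Drop any zero differences (none here) and take |d_i|.
|d| = [3, 6, 5, 3, 7, 6, 3, 7, 6, 5, 1, 2]
Step 2: Midrank |d_i| (ties get averaged ranks).
ranks: |3|->4, |6|->9, |5|->6.5, |3|->4, |7|->11.5, |6|->9, |3|->4, |7|->11.5, |6|->9, |5|->6.5, |1|->1, |2|->2
Step 3: Attach original signs; sum ranks with positive sign and with negative sign.
W+ = 6.5 + 11.5 + 4 + 11.5 + 9 + 1 + 2 = 45.5
W- = 4 + 9 + 4 + 9 + 6.5 = 32.5
(Check: W+ + W- = 78 should equal n(n+1)/2 = 78.)
Step 4: Test statistic W = min(W+, W-) = 32.5.
Step 5: Ties in |d|, so use the tie-corrected normal approximation.
        E[W] = n(n+1)/4 = 12*13/4 = 39.
        Tie groups: |d|=3 (t=3), |d|=5 (t=2), |d|=6 (t=3), |d|=7 (t=2); sum(t^3 - t) = 60.
        Var[W] = n(n+1)(2n+1)/24 - sum(t^3-t)/48 = 3900/24 - 60/48 = 161.25.
        z = (W - E[W]) / sqrt(Var[W]) = (32.5 - 39) / 12.6984 = -0.5119.
        Two-sided p = 2*Phi(z) = 0.608739.
Step 6: alpha = 0.05. fail to reject H0.

W+ = 45.5, W- = 32.5, W = min = 32.5, p = 0.608739, fail to reject H0.


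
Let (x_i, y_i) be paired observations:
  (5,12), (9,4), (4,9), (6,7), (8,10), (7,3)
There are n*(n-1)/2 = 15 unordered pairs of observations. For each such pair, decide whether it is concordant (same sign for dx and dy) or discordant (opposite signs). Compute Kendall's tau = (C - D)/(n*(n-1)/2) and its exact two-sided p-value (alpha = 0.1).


Step 1: Enumerate the 15 unordered pairs (i,j) with i<j and classify each by sign(x_j-x_i) * sign(y_j-y_i).
  (1,2):dx=+4,dy=-8->D; (1,3):dx=-1,dy=-3->C; (1,4):dx=+1,dy=-5->D; (1,5):dx=+3,dy=-2->D
  (1,6):dx=+2,dy=-9->D; (2,3):dx=-5,dy=+5->D; (2,4):dx=-3,dy=+3->D; (2,5):dx=-1,dy=+6->D
  (2,6):dx=-2,dy=-1->C; (3,4):dx=+2,dy=-2->D; (3,5):dx=+4,dy=+1->C; (3,6):dx=+3,dy=-6->D
  (4,5):dx=+2,dy=+3->C; (4,6):dx=+1,dy=-4->D; (5,6):dx=-1,dy=-7->C
Step 2: C = 5, D = 10, total pairs = 15.
Step 3: tau = (C - D)/(n(n-1)/2) = (5 - 10)/15 = -0.333333.
Step 4: Exact two-sided p-value (enumerate n! = 720 permutations of y under H0): p = 0.469444.
Step 5: alpha = 0.1. fail to reject H0.

tau_b = -0.3333 (C=5, D=10), p = 0.469444, fail to reject H0.


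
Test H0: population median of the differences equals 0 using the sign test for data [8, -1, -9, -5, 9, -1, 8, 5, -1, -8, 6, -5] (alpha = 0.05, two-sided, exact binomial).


Step 1: Discard zero differences. Original n = 12; n_eff = number of nonzero differences = 12.
Nonzero differences (with sign): +8, -1, -9, -5, +9, -1, +8, +5, -1, -8, +6, -5
Step 2: Count signs: positive = 5, negative = 7.
Step 3: Under H0: P(positive) = 0.5, so the number of positives S ~ Bin(12, 0.5).
Step 4: Two-sided exact p-value = sum of Bin(12,0.5) probabilities at or below the observed probability = 0.774414.
Step 5: alpha = 0.05. fail to reject H0.

n_eff = 12, pos = 5, neg = 7, p = 0.774414, fail to reject H0.


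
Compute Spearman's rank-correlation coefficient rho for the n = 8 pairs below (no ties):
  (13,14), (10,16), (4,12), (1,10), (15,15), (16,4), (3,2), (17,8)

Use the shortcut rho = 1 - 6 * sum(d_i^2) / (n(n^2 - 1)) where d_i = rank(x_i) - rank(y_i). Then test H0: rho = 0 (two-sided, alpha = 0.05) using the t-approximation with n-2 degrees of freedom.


Step 1: Rank x and y separately (midranks; no ties here).
rank(x): 13->5, 10->4, 4->3, 1->1, 15->6, 16->7, 3->2, 17->8
rank(y): 14->6, 16->8, 12->5, 10->4, 15->7, 4->2, 2->1, 8->3
Step 2: d_i = R_x(i) - R_y(i); compute d_i^2.
  (5-6)^2=1, (4-8)^2=16, (3-5)^2=4, (1-4)^2=9, (6-7)^2=1, (7-2)^2=25, (2-1)^2=1, (8-3)^2=25
sum(d^2) = 82.
Step 3: rho = 1 - 6*82 / (8*(8^2 - 1)) = 1 - 492/504 = 0.023810.
Step 4: Under H0, t = rho * sqrt((n-2)/(1-rho^2)) = 0.0583 ~ t(6).
Step 5: Two-sided p-value from the t-distribution with 6 df = 0.955374.
Step 6: alpha = 0.05. fail to reject H0.

rho = 0.0238, p = 0.955374, fail to reject H0 at alpha = 0.05.


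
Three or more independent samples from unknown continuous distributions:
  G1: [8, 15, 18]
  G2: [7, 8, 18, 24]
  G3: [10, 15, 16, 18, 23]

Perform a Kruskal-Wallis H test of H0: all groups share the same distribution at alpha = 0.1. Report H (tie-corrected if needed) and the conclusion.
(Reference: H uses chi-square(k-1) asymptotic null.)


Step 1: Combine all N = 12 observations and assign midranks.
sorted (value, group, rank): (7,G2,1), (8,G1,2.5), (8,G2,2.5), (10,G3,4), (15,G1,5.5), (15,G3,5.5), (16,G3,7), (18,G1,9), (18,G2,9), (18,G3,9), (23,G3,11), (24,G2,12)
Step 2: Sum ranks within each group.
R_1 = 17 (n_1 = 3)
R_2 = 24.5 (n_2 = 4)
R_3 = 36.5 (n_3 = 5)
Step 3: H = 12/(N(N+1)) * sum(R_i^2/n_i) - 3(N+1)
     = 12/(12*13) * (17^2/3 + 24.5^2/4 + 36.5^2/5) - 3*13
     = 0.076923 * 512.846 - 39
     = 0.449679.
Step 4: Ties present; correction factor C = 1 - 36/(12^3 - 12) = 0.979021. Corrected H = 0.449679 / 0.979021 = 0.459315.
Step 5: Under H0, H ~ chi^2(2); p-value = 0.794806.
Step 6: alpha = 0.1. fail to reject H0.

H = 0.4593, df = 2, p = 0.794806, fail to reject H0.


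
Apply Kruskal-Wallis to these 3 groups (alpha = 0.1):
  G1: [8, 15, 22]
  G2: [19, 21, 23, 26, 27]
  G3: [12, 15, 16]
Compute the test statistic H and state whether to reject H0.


Step 1: Combine all N = 11 observations and assign midranks.
sorted (value, group, rank): (8,G1,1), (12,G3,2), (15,G1,3.5), (15,G3,3.5), (16,G3,5), (19,G2,6), (21,G2,7), (22,G1,8), (23,G2,9), (26,G2,10), (27,G2,11)
Step 2: Sum ranks within each group.
R_1 = 12.5 (n_1 = 3)
R_2 = 43 (n_2 = 5)
R_3 = 10.5 (n_3 = 3)
Step 3: H = 12/(N(N+1)) * sum(R_i^2/n_i) - 3(N+1)
     = 12/(11*12) * (12.5^2/3 + 43^2/5 + 10.5^2/3) - 3*12
     = 0.090909 * 458.633 - 36
     = 5.693939.
Step 4: Ties present; correction factor C = 1 - 6/(11^3 - 11) = 0.995455. Corrected H = 5.693939 / 0.995455 = 5.719939.
Step 5: Under H0, H ~ chi^2(2); p-value = 0.057271.
Step 6: alpha = 0.1. reject H0.

H = 5.7199, df = 2, p = 0.057271, reject H0.


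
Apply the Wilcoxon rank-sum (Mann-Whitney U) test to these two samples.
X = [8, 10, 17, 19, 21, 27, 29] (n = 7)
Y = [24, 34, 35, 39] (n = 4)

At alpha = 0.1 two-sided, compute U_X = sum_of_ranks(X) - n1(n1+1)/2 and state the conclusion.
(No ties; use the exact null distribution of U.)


Step 1: Combine and sort all 11 observations; assign midranks.
sorted (value, group): (8,X), (10,X), (17,X), (19,X), (21,X), (24,Y), (27,X), (29,X), (34,Y), (35,Y), (39,Y)
ranks: 8->1, 10->2, 17->3, 19->4, 21->5, 24->6, 27->7, 29->8, 34->9, 35->10, 39->11
Step 2: Rank sum for X: R1 = 1 + 2 + 3 + 4 + 5 + 7 + 8 = 30.
Step 3: U_X = R1 - n1(n1+1)/2 = 30 - 7*8/2 = 30 - 28 = 2.
       U_Y = n1*n2 - U_X = 28 - 2 = 26.
Step 4: No ties, so the exact null distribution of U (based on enumerating the C(11,7) = 330 equally likely rank assignments) gives the two-sided p-value.
Step 5: p-value = 0.024242; compare to alpha = 0.1. reject H0.

U_X = 2, p = 0.024242, reject H0 at alpha = 0.1.


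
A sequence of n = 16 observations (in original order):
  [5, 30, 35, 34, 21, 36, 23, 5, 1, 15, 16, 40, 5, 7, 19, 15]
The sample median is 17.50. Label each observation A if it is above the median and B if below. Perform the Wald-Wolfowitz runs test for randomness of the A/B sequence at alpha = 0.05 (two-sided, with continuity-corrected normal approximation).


Step 1: Compute median = 17.50; label A = above, B = below.
Labels in order: BAAAAAABBBBABBAB  (n_A = 8, n_B = 8)
Step 2: Count runs R = 7.
Step 3: Under H0 (random ordering), E[R] = 2*n_A*n_B/(n_A+n_B) + 1 = 2*8*8/16 + 1 = 9.0000.
        Var[R] = 2*n_A*n_B*(2*n_A*n_B - n_A - n_B) / ((n_A+n_B)^2 * (n_A+n_B-1)) = 14336/3840 = 3.7333.
        SD[R] = 1.9322.
Step 4: Continuity-corrected z = (R + 0.5 - E[R]) / SD[R] = (7 + 0.5 - 9.0000) / 1.9322 = -0.7763.
Step 5: Two-sided p-value via normal approximation = 2*(1 - Phi(|z|)) = 0.437558.
Step 6: alpha = 0.05. fail to reject H0.

R = 7, z = -0.7763, p = 0.437558, fail to reject H0.


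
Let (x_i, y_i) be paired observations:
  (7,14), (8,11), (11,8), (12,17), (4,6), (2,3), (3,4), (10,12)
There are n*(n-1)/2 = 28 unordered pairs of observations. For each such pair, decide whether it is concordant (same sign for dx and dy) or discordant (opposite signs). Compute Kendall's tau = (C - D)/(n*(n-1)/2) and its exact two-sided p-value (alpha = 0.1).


Step 1: Enumerate the 28 unordered pairs (i,j) with i<j and classify each by sign(x_j-x_i) * sign(y_j-y_i).
  (1,2):dx=+1,dy=-3->D; (1,3):dx=+4,dy=-6->D; (1,4):dx=+5,dy=+3->C; (1,5):dx=-3,dy=-8->C
  (1,6):dx=-5,dy=-11->C; (1,7):dx=-4,dy=-10->C; (1,8):dx=+3,dy=-2->D; (2,3):dx=+3,dy=-3->D
  (2,4):dx=+4,dy=+6->C; (2,5):dx=-4,dy=-5->C; (2,6):dx=-6,dy=-8->C; (2,7):dx=-5,dy=-7->C
  (2,8):dx=+2,dy=+1->C; (3,4):dx=+1,dy=+9->C; (3,5):dx=-7,dy=-2->C; (3,6):dx=-9,dy=-5->C
  (3,7):dx=-8,dy=-4->C; (3,8):dx=-1,dy=+4->D; (4,5):dx=-8,dy=-11->C; (4,6):dx=-10,dy=-14->C
  (4,7):dx=-9,dy=-13->C; (4,8):dx=-2,dy=-5->C; (5,6):dx=-2,dy=-3->C; (5,7):dx=-1,dy=-2->C
  (5,8):dx=+6,dy=+6->C; (6,7):dx=+1,dy=+1->C; (6,8):dx=+8,dy=+9->C; (7,8):dx=+7,dy=+8->C
Step 2: C = 23, D = 5, total pairs = 28.
Step 3: tau = (C - D)/(n(n-1)/2) = (23 - 5)/28 = 0.642857.
Step 4: Exact two-sided p-value (enumerate n! = 40320 permutations of y under H0): p = 0.031151.
Step 5: alpha = 0.1. reject H0.

tau_b = 0.6429 (C=23, D=5), p = 0.031151, reject H0.
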